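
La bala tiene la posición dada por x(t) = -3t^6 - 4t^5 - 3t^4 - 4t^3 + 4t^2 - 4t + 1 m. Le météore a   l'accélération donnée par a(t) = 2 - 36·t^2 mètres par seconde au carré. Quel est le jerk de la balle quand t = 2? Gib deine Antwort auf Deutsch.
Um dies zu lösen, müssen wir 3 Ableitungen unserer Gleichung für die Position x(t) = -3·t^6 - 4·t^5 - 3·t^4 - 4·t^3 + 4·t^2 - 4·t + 1 nehmen. Durch Ableiten von der Position erhalten wir die Geschwindigkeit: v(t) = -18·t^5 - 20·t^4 - 12·t^3 - 12·t^2 + 8·t - 4. Die Ableitung von der Geschwindigkeit ergibt die Beschleunigung: a(t) = -90·t^4 - 80·t^3 - 36·t^2 - 24·t + 8. Mit d/dt von a(t) finden wir j(t) = -360·t^3 - 240·t^2 - 72·t - 24. Aus der Gleichung für den Ruck j(t) = -360·t^3 - 240·t^2 - 72·t - 24, setzen wir t = 2 ein und erhalten j = -4008.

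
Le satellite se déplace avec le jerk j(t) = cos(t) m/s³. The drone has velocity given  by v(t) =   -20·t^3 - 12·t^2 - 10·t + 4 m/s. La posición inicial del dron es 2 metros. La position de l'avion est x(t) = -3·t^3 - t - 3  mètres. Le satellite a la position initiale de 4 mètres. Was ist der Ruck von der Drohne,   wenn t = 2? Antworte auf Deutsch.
Ausgehend von der Geschwindigkeit v(t) = -20·t^3 - 12·t^2 - 10·t + 4, nehmen wir 2 Ableitungen. Die Ableitung von der Geschwindigkeit ergibt die Beschleunigung: a(t) = -60·t^2 - 24·t - 10. Mit d/dt von a(t) finden wir j(t) = -120·t - 24. Wir haben den Ruck j(t) = -120·t - 24. Durch Einsetzen von t = 2: j(2) = -264.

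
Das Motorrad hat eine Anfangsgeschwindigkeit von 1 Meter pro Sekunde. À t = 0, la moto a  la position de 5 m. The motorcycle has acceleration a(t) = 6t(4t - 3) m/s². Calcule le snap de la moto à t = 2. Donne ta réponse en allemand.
Um dies zu lösen, müssen wir 2 Ableitungen unserer Gleichung für die Beschleunigung a(t) = 6·t·(4·t - 3) nehmen. Durch Ableiten von der Beschleunigung erhalten wir den Ruck: j(t) = 48·t - 18. Die Ableitung von dem Ruck ergibt den Snap: s(t) = 48. Aus der Gleichung für den Snap s(t) = 48, setzen wir t = 2 ein und erhalten s = 48.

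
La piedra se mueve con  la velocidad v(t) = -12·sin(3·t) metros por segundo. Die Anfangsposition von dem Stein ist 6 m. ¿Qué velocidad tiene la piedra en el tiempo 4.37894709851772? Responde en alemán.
Mit v(t) = -12·sin(3·t) und Einsetzen von t = 4.37894709851772, finden wir v = -6.48033907080352.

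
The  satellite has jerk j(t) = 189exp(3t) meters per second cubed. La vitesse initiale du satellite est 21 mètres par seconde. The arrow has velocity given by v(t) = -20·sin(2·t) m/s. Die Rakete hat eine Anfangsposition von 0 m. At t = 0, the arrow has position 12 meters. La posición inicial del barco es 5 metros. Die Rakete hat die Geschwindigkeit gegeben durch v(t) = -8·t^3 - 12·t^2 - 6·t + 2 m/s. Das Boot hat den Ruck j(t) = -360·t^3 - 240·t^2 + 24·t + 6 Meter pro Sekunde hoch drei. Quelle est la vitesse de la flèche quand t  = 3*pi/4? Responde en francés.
Nous avons la vitesse v(t) = -20·sin(2·t). En substituant t = 3*pi/4: v(3*pi/4) = 20.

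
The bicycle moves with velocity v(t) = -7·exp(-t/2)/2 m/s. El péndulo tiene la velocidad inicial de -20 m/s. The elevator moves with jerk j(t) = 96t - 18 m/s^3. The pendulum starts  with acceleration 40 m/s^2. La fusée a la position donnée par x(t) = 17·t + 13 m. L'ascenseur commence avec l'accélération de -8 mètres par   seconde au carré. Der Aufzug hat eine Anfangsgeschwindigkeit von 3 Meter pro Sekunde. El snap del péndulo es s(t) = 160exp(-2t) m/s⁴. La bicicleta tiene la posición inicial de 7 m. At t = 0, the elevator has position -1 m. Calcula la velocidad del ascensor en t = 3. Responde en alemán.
Wir müssen unsere Gleichung für den Ruck j(t) = 96·t - 18 2-mal integrieren. Die Stammfunktion von dem Ruck ist die Beschleunigung. Mit a(0) = -8 erhalten wir a(t) = 48·t^2 - 18·t - 8. Durch Integration von der Beschleunigung und Verwendung der Anfangsbedingung v(0) = 3, erhalten wir v(t) = 16·t^3 - 9·t^2 - 8·t + 3. Aus der Gleichung für die Geschwindigkeit v(t) = 16·t^3 - 9·t^2 - 8·t + 3, setzen wir t = 3 ein und erhalten v = 330.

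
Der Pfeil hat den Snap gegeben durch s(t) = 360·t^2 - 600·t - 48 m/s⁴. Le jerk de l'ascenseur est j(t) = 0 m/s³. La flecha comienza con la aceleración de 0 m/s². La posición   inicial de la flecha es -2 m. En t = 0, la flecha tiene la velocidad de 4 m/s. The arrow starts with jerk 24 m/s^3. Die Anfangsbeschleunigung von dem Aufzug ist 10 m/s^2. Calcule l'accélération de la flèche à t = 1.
Nous devons intégrer notre équation du snap s(t) = 360·t^2 - 600·t - 48 2 fois. En prenant ∫s(t)dt et en appliquant j(0) = 24, nous trouvons j(t) = 120·t^3 - 300·t^2 - 48·t + 24. L'intégrale du jerk, avec a(0) = 0, donne l'accélération: a(t) = 2·t·(15·t^3 - 50·t^2 - 12·t + 12). Nous avons l'accélération a(t) = 2·t·(15·t^3 - 50·t^2 - 12·t + 12). En substituant t = 1: a(1) = -70.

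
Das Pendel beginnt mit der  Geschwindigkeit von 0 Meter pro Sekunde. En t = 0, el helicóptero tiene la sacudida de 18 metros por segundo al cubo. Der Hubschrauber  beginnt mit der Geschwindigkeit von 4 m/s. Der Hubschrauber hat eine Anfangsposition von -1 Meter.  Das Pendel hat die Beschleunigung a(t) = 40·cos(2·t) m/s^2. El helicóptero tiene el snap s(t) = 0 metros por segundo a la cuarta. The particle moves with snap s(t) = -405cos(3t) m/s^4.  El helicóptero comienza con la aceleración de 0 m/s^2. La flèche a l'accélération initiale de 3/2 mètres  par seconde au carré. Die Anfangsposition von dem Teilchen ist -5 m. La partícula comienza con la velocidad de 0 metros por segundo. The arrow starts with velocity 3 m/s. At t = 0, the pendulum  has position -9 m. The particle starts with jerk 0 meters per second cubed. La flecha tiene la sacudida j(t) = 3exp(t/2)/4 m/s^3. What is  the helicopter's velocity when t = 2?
We need to integrate our snap equation s(t) = 0 3 times. The integral of snap is jerk. Using j(0) = 18, we get j(t) = 18. The antiderivative of jerk is acceleration. Using a(0) = 0, we get a(t) = 18·t. The antiderivative of acceleration is velocity. Using v(0) = 4, we get v(t) = 9·t^2 + 4. We have velocity v(t) = 9·t^2 + 4. Substituting t = 2: v(2) = 40.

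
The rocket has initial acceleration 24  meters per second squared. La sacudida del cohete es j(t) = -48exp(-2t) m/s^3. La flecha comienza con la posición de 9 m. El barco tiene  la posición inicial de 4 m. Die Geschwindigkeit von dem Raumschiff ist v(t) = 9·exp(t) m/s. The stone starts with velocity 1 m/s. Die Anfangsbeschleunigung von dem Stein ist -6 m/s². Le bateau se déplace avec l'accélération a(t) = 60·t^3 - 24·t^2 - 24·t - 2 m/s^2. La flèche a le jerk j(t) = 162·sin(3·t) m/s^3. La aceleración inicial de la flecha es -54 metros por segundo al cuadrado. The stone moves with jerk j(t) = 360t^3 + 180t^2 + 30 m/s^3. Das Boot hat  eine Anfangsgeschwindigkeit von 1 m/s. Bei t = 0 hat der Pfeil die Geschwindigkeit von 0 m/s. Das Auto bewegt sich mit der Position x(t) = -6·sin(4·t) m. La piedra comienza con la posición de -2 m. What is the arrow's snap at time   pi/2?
Starting from jerk j(t) = 162·sin(3·t), we take 1 derivative. Differentiating jerk, we get snap: s(t) = 486·cos(3·t). Using s(t) = 486·cos(3·t) and substituting t = pi/2, we find s = 0.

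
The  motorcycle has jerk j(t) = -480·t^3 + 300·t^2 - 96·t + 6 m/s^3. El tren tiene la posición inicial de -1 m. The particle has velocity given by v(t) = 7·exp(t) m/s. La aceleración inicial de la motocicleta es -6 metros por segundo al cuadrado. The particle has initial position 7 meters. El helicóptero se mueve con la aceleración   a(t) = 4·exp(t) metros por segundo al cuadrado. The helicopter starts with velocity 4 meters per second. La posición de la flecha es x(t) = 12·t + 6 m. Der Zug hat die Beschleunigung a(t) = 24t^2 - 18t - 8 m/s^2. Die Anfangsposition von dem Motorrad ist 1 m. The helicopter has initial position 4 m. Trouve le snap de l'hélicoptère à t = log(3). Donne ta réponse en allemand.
Ausgehend von der Beschleunigung a(t) = 4·exp(t), nehmen wir 2 Ableitungen. Mit d/dt von a(t) finden wir j(t) = 4·exp(t). Mit d/dt von j(t) finden wir s(t) = 4·exp(t). Aus der Gleichung für den Snap s(t) = 4·exp(t), setzen wir t = log(3) ein und erhalten s = 12.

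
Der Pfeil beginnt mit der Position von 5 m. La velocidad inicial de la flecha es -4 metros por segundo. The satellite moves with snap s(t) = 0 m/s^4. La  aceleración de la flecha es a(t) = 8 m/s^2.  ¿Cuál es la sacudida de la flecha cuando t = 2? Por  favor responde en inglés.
We must differentiate our acceleration equation a(t) = 8 1 time. Taking d/dt of a(t), we find j(t) = 0. We have jerk j(t) = 0. Substituting t = 2: j(2) = 0.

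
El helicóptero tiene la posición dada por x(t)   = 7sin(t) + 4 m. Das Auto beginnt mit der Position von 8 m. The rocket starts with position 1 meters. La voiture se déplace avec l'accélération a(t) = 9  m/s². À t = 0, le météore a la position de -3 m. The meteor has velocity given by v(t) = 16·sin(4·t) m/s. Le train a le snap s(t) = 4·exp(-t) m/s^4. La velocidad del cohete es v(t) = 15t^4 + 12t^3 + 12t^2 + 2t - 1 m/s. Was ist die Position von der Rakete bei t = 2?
Wir müssen das Integral unserer Gleichung für die Geschwindigkeit v(t) = 15·t^4 + 12·t^3 + 12·t^2 + 2·t - 1 1-mal finden. Die Stammfunktion von der Geschwindigkeit, mit x(0) = 1, ergibt die Position: x(t) = 3·t^5 + 3·t^4 + 4·t^3 + t^2 - t + 1. Aus der Gleichung für die Position x(t) = 3·t^5 + 3·t^4 + 4·t^3 + t^2 - t + 1, setzen wir t = 2 ein und erhalten x = 179.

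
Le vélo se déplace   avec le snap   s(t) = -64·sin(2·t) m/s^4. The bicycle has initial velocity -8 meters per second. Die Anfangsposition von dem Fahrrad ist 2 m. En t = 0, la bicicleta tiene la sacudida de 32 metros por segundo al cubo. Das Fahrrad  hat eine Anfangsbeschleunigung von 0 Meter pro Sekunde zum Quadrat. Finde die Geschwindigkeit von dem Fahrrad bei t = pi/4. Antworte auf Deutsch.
Wir müssen unsere Gleichung für den Snap s(t) = -64·sin(2·t) 3-mal integrieren. Durch Integration von dem Snap und Verwendung der Anfangsbedingung j(0) = 32, erhalten wir j(t) = 32·cos(2·t). Die Stammfunktion von dem Ruck, mit a(0) = 0, ergibt die Beschleunigung: a(t) = 16·sin(2·t). Das Integral von der Beschleunigung ist die Geschwindigkeit. Mit v(0) = -8 erhalten wir v(t) = -8·cos(2·t). Mit v(t) = -8·cos(2·t) und Einsetzen von t = pi/4, finden wir v = 0.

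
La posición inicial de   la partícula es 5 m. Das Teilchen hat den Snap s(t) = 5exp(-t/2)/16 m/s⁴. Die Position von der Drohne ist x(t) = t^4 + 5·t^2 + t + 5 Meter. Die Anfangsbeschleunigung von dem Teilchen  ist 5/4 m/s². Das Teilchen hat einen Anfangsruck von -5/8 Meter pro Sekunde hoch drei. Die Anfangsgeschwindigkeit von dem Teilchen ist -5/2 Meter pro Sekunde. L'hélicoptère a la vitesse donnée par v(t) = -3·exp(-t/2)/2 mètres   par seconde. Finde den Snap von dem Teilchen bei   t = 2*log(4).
Wir haben den Snap s(t) = 5·exp(-t/2)/16. Durch Einsetzen von t = 2*log(4): s(2*log(4)) = 5/64.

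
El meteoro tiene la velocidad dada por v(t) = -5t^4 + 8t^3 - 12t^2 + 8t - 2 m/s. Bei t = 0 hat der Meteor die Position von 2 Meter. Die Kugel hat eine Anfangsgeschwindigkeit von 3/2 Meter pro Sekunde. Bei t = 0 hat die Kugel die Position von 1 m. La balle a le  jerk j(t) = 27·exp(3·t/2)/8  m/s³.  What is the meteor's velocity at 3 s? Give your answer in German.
Mit v(t) = -5·t^4 + 8·t^3 - 12·t^2 + 8·t - 2 und Einsetzen von t = 3, finden wir v = -275.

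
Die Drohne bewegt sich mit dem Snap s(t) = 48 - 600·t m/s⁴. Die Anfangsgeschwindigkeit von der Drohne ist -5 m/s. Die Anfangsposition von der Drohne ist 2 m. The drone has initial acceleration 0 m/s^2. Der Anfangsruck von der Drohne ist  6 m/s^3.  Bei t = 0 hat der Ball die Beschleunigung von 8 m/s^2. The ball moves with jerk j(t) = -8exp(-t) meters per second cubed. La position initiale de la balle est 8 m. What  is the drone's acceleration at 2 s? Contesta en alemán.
Um dies zu lösen, müssen wir 2 Stammfunktionen unserer Gleichung für den Snap s(t) = 48 - 600·t finden. Die Stammfunktion von dem Snap ist der Ruck. Mit j(0) = 6 erhalten wir j(t) = -300·t^2 + 48·t + 6. Das Integral von dem Ruck, mit a(0) = 0, ergibt die Beschleunigung: a(t) = 2·t·(-50·t^2 + 12·t + 3). Aus der Gleichung für die Beschleunigung a(t) = 2·t·(-50·t^2 + 12·t + 3), setzen wir t = 2 ein und erhalten a = -692.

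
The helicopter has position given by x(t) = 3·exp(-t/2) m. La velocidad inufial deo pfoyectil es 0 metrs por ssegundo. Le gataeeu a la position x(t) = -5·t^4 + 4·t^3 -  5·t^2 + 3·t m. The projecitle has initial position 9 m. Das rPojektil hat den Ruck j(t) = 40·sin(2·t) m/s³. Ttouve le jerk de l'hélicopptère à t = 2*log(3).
Nous devons dériver notre équation de la position x(t) = 3·exp(-t/2) 3 fois. En dérivant la position, nous obtenons la vitesse: v(t) = -3·exp(-t/2)/2. La dérivée de la vitesse donne l'accélération: a(t) = 3·exp(-t/2)/4. La dérivée de l'accélération donne le jerk: j(t) = -3·exp(-t/2)/8. De l'équation du jerk j(t) = -3·exp(-t/2)/8, nous substituons t = 2*log(3) pour obtenir j = -1/8.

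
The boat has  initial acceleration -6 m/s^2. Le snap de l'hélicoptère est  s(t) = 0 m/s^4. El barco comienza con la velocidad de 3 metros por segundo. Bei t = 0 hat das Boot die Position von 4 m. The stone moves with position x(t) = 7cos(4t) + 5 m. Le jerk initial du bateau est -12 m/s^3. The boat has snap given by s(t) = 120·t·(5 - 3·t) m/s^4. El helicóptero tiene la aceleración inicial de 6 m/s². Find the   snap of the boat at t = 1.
From the given snap equation s(t) = 120·t·(5 - 3·t), we substitute t = 1 to get s = 240.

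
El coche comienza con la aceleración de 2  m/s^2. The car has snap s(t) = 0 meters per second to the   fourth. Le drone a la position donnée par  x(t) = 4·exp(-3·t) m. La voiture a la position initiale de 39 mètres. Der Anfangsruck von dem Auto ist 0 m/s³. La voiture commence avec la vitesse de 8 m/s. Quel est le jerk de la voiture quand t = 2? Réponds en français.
Nous devons trouver l'intégrale de notre équation du snap s(t) = 0 1 fois. L'intégrale du snap, avec j(0) = 0, donne le jerk: j(t) = 0. De l'équation du jerk j(t) = 0, nous substituons t = 2 pour obtenir j = 0.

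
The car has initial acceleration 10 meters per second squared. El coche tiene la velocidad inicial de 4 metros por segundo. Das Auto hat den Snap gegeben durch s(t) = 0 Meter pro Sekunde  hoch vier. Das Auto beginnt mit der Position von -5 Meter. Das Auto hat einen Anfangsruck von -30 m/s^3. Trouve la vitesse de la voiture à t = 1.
En partant du snap s(t) = 0, nous prenons 3 intégrales. En prenant ∫s(t)dt et en appliquant j(0) = -30, nous trouvons j(t) = -30. En intégrant le jerk et en utilisant la condition initiale a(0) = 10, nous obtenons a(t) = 10 - 30·t. En prenant ∫a(t)dt et en appliquant v(0) = 4, nous trouvons v(t) = -15·t^2 + 10·t + 4. Nous avons la vitesse v(t) = -15·t^2 + 10·t + 4. En substituant t = 1: v(1) = -1.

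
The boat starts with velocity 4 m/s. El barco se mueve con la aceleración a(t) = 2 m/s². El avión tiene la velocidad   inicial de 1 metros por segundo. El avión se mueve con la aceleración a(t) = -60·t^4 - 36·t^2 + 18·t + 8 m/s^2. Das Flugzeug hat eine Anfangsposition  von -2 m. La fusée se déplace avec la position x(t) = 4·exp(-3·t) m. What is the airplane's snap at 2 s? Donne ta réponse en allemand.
Wir müssen unsere Gleichung für die Beschleunigung a(t) = -60·t^4 - 36·t^2 + 18·t + 8 2-mal ableiten. Mit d/dt von a(t) finden wir j(t) = -240·t^3 - 72·t + 18. Die Ableitung von dem Ruck ergibt den Snap: s(t) = -720·t^2 - 72. Mit s(t) = -720·t^2 - 72 und Einsetzen von t = 2, finden wir s = -2952.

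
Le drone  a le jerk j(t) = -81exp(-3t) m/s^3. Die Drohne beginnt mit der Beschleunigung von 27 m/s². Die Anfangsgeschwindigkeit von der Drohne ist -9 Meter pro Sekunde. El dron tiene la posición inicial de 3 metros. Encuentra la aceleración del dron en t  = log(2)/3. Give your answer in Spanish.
Debemos encontrar la integral de nuestra ecuación de la sacudida j(t) = -81·exp(-3·t) 1 vez. La integral de la sacudida, con a(0) = 27, da la aceleración: a(t) = 27·exp(-3·t). Tenemos la aceleración a(t) = 27·exp(-3·t). Sustituyendo t = log(2)/3: a(log(2)/3) = 27/2.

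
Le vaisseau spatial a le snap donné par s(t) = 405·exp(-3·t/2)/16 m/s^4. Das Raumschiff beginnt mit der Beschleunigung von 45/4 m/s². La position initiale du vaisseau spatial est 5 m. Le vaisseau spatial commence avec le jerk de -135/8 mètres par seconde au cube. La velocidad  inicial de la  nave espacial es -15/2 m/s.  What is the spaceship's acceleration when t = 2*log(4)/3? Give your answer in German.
Um dies zu lösen, müssen wir 2 Stammfunktionen unserer Gleichung für den Snap s(t) = 405·exp(-3·t/2)/16 finden. Die Stammfunktion von dem Snap ist der Ruck. Mit j(0) = -135/8 erhalten wir j(t) = -135·exp(-3·t/2)/8. Die Stammfunktion von dem Ruck ist die Beschleunigung. Mit a(0) = 45/4 erhalten wir a(t) = 45·exp(-3·t/2)/4. Aus der Gleichung für die Beschleunigung a(t) = 45·exp(-3·t/2)/4, setzen wir t = 2*log(4)/3 ein und erhalten a = 45/16.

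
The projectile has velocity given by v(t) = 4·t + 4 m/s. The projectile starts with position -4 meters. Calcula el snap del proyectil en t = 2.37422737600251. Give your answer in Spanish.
Para resolver esto, necesitamos tomar 3 derivadas de nuestra ecuación de la velocidad v(t) = 4·t + 4. Derivando la velocidad, obtenemos la aceleración: a(t) = 4. Tomando d/dt de a(t), encontramos j(t) = 0. Tomando d/dt de j(t), encontramos s(t) = 0. Usando s(t) = 0 y sustituyendo t = 2.37422737600251, encontramos s = 0.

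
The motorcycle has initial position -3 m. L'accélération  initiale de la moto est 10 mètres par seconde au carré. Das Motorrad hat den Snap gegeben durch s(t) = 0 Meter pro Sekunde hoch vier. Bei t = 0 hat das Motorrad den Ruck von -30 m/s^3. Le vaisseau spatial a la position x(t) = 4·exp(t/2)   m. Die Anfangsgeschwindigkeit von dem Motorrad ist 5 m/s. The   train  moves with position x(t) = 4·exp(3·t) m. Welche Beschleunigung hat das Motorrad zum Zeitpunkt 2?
Wir müssen unsere Gleichung für den Snap s(t) = 0 2-mal integrieren. Mit ∫s(t)dt und Anwendung von j(0) = -30, finden wir j(t) = -30. Das Integral von dem Ruck ist die Beschleunigung. Mit a(0) = 10 erhalten wir a(t) = 10 - 30·t. Mit a(t) = 10 - 30·t und Einsetzen von t = 2, finden wir a = -50.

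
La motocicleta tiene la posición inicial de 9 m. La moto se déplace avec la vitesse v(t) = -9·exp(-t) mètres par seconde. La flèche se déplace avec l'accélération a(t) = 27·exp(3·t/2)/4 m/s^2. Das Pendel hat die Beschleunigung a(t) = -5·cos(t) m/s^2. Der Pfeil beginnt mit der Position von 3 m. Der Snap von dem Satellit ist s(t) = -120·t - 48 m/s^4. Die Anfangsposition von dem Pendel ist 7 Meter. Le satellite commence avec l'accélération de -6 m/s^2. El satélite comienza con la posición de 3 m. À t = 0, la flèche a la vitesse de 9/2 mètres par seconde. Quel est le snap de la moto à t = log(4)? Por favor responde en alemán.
Um dies zu lösen, müssen wir 3 Ableitungen unserer Gleichung für die Geschwindigkeit v(t) = -9·exp(-t) nehmen. Mit d/dt von v(t) finden wir a(t) = 9·exp(-t). Mit d/dt von a(t) finden wir j(t) = -9·exp(-t). Die Ableitung von dem Ruck ergibt den Snap: s(t) = 9·exp(-t). Aus der Gleichung für den Snap s(t) = 9·exp(-t), setzen wir t = log(4) ein und erhalten s = 9/4.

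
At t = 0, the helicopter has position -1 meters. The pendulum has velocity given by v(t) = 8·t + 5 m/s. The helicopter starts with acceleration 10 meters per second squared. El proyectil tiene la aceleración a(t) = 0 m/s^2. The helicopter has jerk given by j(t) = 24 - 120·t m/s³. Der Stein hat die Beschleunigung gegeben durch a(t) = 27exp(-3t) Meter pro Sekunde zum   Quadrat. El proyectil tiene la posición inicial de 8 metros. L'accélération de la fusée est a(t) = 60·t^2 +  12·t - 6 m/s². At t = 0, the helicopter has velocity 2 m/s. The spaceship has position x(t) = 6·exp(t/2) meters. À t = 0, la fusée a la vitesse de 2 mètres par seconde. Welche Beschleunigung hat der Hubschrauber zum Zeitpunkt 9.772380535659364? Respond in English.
We need to integrate our jerk equation j(t) = 24 - 120·t 1 time. The integral of jerk is acceleration. Using a(0) = 10, we get a(t) = -60·t^2 + 24·t + 10. We have acceleration a(t) = -60·t^2 + 24·t + 10. Substituting t = 9.772380535659364: a(9.772380535659364) = -5485.42814716822.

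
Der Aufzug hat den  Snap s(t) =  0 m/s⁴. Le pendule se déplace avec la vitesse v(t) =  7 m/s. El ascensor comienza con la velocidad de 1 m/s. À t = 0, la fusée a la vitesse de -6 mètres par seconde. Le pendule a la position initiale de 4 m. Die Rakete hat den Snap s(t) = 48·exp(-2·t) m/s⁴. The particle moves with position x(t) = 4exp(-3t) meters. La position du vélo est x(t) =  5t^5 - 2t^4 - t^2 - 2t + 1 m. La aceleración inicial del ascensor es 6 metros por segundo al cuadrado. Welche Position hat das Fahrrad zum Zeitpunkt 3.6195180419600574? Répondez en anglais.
Using x(t) = 5·t^5 - 2·t^4 - t^2 - 2·t + 1 and substituting t = 3.6195180419600574, we find x = 2743.55168212036.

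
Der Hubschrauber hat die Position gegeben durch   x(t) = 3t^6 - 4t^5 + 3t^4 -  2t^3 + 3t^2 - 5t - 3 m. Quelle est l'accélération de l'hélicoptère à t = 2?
En partant de la position x(t) = 3·t^6 - 4·t^5 + 3·t^4 - 2·t^3 + 3·t^2 - 5·t - 3, nous prenons 2 dérivées. En prenant d/dt de x(t), nous trouvons v(t) = 18·t^5 - 20·t^4 + 12·t^3 - 6·t^2 + 6·t - 5. La dérivée de la vitesse donne l'accélération: a(t) = 90·t^4 - 80·t^3 + 36·t^2 - 12·t + 6. De l'équation de l'accélération a(t) = 90·t^4 - 80·t^3 + 36·t^2 - 12·t + 6, nous substituons t = 2 pour obtenir a = 926.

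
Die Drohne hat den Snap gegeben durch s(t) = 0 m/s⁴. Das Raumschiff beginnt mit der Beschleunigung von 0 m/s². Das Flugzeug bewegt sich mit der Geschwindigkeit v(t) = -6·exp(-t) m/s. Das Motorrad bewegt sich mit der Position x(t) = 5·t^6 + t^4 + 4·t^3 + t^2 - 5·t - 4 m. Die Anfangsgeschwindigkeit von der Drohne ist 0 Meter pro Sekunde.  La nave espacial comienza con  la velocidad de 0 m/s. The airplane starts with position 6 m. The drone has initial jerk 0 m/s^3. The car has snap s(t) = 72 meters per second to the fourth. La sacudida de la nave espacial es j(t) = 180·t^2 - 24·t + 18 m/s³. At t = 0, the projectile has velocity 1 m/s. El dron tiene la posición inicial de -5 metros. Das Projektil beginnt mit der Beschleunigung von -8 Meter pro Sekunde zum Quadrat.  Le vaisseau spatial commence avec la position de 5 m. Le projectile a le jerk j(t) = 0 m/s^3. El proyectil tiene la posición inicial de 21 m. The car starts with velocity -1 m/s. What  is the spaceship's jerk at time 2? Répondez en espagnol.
Usando j(t) = 180·t^2 - 24·t + 18 y sustituyendo t = 2, encontramos j = 690.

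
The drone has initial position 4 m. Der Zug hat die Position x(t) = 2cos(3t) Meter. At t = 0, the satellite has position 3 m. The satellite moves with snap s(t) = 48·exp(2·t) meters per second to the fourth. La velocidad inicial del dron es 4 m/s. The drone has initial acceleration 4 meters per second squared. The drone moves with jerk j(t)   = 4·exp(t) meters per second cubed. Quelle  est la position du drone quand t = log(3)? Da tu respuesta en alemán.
Wir müssen die Stammfunktion unserer Gleichung für den Ruck j(t) = 4·exp(t) 3-mal finden. Durch Integration von dem Ruck und Verwendung der Anfangsbedingung a(0) = 4, erhalten wir a(t) = 4·exp(t). Das Integral von der Beschleunigung ist die Geschwindigkeit. Mit v(0) = 4 erhalten wir v(t) = 4·exp(t). Durch Integration von der Geschwindigkeit und Verwendung der Anfangsbedingung x(0) = 4, erhalten wir x(t) = 4·exp(t). Aus der Gleichung für die Position x(t) = 4·exp(t), setzen wir t = log(3) ein und erhalten x = 12.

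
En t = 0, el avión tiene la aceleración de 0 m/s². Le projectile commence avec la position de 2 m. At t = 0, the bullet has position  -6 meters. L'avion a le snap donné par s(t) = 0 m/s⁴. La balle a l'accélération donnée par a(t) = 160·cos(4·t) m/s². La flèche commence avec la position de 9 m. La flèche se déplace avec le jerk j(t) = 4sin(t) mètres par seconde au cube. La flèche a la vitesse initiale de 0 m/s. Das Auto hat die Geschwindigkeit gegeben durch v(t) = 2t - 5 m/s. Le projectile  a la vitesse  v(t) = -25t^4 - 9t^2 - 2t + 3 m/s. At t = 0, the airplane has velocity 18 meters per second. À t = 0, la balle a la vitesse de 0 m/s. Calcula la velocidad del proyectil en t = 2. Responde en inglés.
Using v(t) = -25·t^4 - 9·t^2 - 2·t + 3 and substituting t = 2, we find v = -437.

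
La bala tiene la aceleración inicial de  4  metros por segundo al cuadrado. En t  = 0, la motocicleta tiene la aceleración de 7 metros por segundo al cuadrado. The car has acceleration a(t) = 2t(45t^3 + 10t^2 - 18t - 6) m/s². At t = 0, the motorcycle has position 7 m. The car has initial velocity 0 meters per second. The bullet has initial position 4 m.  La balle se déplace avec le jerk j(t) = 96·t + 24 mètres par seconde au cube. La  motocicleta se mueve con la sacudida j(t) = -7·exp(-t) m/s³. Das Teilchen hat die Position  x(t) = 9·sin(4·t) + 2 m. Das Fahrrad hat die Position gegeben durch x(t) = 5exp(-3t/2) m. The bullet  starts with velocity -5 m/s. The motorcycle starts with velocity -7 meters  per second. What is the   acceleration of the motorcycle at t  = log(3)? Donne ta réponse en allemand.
Ausgehend von dem Ruck j(t) = -7·exp(-t), nehmen wir 1 Integral. Durch Integration von dem Ruck und Verwendung der Anfangsbedingung a(0) = 7, erhalten wir a(t) = 7·exp(-t). Wir haben die Beschleunigung a(t) = 7·exp(-t). Durch Einsetzen von t = log(3): a(log(3)) = 7/3.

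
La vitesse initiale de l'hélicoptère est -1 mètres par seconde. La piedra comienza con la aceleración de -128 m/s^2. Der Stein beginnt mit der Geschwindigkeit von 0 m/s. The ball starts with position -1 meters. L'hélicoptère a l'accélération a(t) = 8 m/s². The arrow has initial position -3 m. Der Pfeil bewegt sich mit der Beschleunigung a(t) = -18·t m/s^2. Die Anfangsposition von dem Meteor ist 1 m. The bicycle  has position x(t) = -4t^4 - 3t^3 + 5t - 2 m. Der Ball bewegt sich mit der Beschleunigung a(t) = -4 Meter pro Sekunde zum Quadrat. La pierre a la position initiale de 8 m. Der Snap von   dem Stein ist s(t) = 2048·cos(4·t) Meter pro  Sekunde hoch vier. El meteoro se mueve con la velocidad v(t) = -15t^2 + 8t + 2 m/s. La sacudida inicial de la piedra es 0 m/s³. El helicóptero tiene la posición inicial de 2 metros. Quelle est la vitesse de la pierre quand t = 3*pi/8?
En partant du snap s(t) = 2048·cos(4·t), nous prenons 3 primitives. L'intégrale du snap, avec j(0) = 0, donne le jerk: j(t) = 512·sin(4·t). En prenant ∫j(t)dt et en appliquant a(0) = -128, nous trouvons a(t) = -128·cos(4·t). L'intégrale de l'accélération est la vitesse. En utilisant v(0) = 0, nous obtenons v(t) = -32·sin(4·t). En utilisant v(t) = -32·sin(4·t) et en substituant t = 3*pi/8, nous trouvons v = 32.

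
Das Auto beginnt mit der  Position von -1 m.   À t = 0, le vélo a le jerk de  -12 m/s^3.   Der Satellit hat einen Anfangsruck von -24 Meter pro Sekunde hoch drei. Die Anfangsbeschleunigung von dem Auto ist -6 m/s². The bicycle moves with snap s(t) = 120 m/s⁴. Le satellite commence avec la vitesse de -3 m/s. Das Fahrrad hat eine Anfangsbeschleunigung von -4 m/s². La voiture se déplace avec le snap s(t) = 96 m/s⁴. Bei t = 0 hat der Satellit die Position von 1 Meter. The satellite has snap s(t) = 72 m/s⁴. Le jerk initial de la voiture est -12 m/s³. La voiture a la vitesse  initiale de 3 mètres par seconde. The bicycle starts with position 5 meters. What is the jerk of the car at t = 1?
To find the answer, we compute 1 antiderivative of s(t) = 96. Integrating snap and using the initial condition j(0) = -12, we get j(t) = 96·t - 12. From the given jerk equation j(t) = 96·t - 12, we substitute t = 1 to get j = 84.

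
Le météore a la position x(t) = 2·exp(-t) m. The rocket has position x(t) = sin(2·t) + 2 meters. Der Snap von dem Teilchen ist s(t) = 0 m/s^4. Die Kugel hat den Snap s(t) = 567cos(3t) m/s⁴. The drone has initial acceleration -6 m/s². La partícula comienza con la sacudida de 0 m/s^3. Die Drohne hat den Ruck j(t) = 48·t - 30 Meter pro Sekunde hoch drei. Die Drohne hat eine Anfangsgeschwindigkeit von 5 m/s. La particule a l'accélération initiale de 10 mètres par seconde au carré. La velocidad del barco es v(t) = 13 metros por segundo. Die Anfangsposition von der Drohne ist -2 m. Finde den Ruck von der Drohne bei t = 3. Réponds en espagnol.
Usando j(t) = 48·t - 30 y sustituyendo t = 3, encontramos j = 114.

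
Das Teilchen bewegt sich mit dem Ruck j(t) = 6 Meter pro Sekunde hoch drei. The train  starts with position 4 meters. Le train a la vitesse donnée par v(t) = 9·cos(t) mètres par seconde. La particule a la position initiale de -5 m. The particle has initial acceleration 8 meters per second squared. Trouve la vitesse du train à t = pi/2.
De l'équation de la vitesse v(t) = 9·cos(t), nous substituons t = pi/2 pour obtenir v = 0.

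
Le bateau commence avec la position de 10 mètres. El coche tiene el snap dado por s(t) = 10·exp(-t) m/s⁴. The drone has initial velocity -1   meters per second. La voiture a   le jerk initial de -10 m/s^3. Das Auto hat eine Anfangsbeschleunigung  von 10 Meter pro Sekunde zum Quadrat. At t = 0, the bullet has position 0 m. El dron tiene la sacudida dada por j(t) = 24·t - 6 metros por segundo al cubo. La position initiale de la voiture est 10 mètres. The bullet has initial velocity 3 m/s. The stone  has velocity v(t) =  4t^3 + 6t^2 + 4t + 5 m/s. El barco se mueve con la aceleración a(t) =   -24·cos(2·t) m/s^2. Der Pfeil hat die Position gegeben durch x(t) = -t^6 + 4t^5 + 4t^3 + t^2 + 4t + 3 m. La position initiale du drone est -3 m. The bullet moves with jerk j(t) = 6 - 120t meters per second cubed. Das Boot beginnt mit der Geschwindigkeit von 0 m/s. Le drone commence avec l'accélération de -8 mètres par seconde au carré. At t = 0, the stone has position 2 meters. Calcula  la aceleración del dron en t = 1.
Necesitamos integrar nuestra ecuación de la sacudida j(t) = 24·t - 6 1 vez. La integral de la sacudida es la aceleración. Usando a(0) = -8, obtenemos a(t) = 12·t^2 - 6·t - 8. Usando a(t) = 12·t^2 - 6·t - 8 y sustituyendo t = 1, encontramos a = -2.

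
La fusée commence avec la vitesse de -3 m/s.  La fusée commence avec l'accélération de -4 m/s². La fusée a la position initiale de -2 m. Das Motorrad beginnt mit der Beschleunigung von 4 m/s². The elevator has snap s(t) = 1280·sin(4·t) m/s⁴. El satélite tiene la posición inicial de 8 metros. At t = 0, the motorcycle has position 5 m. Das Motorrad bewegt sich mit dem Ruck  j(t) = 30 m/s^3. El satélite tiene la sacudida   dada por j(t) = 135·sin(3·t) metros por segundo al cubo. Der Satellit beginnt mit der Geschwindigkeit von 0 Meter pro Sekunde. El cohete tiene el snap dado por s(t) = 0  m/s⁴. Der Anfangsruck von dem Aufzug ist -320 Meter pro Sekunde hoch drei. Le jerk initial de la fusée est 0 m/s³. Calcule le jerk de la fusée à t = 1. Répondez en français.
Pour résoudre ceci, nous devons prendre 1 intégrale de notre équation du snap s(t) = 0. En prenant ∫s(t)dt et en appliquant j(0) = 0, nous trouvons j(t) = 0. En utilisant j(t) = 0 et en substituant t = 1, nous trouvons j = 0.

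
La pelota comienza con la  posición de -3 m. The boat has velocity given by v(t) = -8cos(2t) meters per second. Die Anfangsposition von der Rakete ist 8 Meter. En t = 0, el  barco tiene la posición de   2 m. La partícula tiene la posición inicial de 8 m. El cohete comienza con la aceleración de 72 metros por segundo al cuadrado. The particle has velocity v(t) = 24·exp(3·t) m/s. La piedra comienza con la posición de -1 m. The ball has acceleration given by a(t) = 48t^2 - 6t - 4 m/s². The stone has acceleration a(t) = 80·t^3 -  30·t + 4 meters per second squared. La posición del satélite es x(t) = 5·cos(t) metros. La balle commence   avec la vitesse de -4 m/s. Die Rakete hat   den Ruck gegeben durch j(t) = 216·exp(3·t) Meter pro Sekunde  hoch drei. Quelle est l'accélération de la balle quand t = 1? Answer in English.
From the given acceleration equation a(t) = 48·t^2 - 6·t - 4, we substitute t = 1 to get a = 38.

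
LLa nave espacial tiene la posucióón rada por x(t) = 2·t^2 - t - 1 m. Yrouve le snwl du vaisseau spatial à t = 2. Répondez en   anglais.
We must differentiate our position equation x(t) = 2·t^2 - t - 1 4 times. Taking d/dt of x(t), we find v(t) = 4·t - 1. The derivative of velocity gives acceleration: a(t) = 4. Differentiating acceleration, we get jerk: j(t) = 0. Taking d/dt of j(t), we find s(t) = 0. Using s(t) = 0 and substituting t = 2, we find s = 0.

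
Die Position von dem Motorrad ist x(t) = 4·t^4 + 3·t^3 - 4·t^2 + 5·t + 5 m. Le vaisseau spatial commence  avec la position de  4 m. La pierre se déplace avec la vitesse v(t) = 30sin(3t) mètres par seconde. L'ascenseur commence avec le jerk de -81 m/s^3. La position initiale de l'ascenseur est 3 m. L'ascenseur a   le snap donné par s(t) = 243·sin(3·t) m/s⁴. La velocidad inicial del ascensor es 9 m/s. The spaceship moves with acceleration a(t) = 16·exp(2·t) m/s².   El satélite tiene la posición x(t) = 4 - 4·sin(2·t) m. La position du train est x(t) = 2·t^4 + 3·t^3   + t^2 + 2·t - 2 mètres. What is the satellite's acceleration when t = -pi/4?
We must differentiate our position equation x(t) = 4 - 4·sin(2·t) 2 times. Differentiating position, we get velocity: v(t) = -8·cos(2·t). Differentiating velocity, we get acceleration: a(t) = 16·sin(2·t). From the given acceleration equation a(t) = 16·sin(2·t), we substitute t = -pi/4 to get a = -16.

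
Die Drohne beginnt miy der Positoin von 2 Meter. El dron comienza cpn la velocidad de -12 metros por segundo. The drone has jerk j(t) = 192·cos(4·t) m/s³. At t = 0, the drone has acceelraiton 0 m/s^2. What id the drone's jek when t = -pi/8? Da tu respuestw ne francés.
Nous avons le jerk j(t) = 192·cos(4·t). En substituant t = -pi/8: j(-pi/8) = 0.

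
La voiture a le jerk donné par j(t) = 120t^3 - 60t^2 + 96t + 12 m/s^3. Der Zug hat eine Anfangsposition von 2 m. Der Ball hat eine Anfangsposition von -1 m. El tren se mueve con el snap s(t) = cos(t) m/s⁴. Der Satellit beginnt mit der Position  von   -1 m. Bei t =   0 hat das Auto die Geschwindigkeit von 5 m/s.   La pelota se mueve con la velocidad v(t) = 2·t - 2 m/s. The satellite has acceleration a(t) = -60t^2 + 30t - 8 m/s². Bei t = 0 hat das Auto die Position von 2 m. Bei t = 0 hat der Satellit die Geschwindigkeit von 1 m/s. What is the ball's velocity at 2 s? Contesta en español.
De la ecuación de la velocidad v(t) = 2·t - 2, sustituimos t = 2 para obtener v = 2.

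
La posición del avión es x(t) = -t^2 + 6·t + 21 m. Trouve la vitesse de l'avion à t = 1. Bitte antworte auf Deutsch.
Um dies zu lösen, müssen wir 1 Ableitung unserer Gleichung für die Position x(t) = -t^2 + 6·t + 21 nehmen. Mit d/dt von x(t) finden wir v(t) = 6 - 2·t. Mit v(t) = 6 - 2·t und Einsetzen von t = 1, finden wir v = 4.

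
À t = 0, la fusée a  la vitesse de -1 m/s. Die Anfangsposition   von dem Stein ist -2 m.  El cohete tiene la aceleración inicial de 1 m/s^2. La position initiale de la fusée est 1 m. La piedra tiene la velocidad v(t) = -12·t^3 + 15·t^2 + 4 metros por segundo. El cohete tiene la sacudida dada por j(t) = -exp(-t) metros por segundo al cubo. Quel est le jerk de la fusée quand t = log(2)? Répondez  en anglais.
From the given jerk equation j(t) = -exp(-t), we substitute t = log(2) to get j = -1/2.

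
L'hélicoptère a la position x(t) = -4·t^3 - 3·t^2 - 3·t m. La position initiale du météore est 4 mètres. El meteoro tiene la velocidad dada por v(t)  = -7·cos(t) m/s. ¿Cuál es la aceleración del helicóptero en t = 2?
Partiendo de la posición x(t) = -4·t^3 - 3·t^2 - 3·t, tomamos 2 derivadas. Tomando d/dt de x(t), encontramos v(t) = -12·t^2 - 6·t - 3. La derivada de la velocidad da la aceleración: a(t) = -24·t - 6. Tenemos la aceleración a(t) = -24·t - 6. Sustituyendo t = 2: a(2) = -54.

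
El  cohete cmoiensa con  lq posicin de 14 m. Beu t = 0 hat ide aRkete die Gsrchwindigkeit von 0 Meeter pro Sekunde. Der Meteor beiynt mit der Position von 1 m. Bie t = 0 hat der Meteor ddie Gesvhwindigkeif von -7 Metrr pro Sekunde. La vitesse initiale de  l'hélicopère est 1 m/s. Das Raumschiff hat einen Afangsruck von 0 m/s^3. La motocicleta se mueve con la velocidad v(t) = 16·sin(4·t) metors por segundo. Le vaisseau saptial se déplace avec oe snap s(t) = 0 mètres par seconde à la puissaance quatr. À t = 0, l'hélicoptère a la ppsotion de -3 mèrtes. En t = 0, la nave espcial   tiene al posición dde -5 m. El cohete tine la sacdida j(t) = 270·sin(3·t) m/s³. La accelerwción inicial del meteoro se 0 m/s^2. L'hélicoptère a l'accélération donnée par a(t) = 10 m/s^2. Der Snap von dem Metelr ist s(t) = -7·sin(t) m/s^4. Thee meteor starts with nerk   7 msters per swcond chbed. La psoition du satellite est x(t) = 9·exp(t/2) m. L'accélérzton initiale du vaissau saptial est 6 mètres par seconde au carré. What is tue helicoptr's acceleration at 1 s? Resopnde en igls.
From the given acceleration equation a(t) = 10, we substitute t = 1 to get a = 10.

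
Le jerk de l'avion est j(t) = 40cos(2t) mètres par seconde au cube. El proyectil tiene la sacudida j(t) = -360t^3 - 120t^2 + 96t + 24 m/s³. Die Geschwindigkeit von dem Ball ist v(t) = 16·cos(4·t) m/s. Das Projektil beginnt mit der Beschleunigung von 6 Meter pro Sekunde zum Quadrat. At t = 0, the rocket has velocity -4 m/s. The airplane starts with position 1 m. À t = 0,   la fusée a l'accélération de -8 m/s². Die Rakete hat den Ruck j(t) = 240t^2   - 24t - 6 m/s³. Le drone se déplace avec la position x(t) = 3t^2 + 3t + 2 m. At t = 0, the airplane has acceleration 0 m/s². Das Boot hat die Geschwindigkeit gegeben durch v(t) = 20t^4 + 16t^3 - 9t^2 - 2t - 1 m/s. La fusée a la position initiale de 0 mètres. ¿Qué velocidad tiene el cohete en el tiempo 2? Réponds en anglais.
We must find the integral of our jerk equation j(t) = 240·t^2 - 24·t - 6 2 times. The antiderivative of jerk is acceleration. Using a(0) = -8, we get a(t) = 80·t^3 - 12·t^2 - 6·t - 8. Taking ∫a(t)dt and applying v(0) = -4, we find v(t) = 20·t^4 - 4·t^3 - 3·t^2 - 8·t - 4. From the given velocity equation v(t) = 20·t^4 - 4·t^3 - 3·t^2 - 8·t - 4, we substitute t = 2 to get v = 256.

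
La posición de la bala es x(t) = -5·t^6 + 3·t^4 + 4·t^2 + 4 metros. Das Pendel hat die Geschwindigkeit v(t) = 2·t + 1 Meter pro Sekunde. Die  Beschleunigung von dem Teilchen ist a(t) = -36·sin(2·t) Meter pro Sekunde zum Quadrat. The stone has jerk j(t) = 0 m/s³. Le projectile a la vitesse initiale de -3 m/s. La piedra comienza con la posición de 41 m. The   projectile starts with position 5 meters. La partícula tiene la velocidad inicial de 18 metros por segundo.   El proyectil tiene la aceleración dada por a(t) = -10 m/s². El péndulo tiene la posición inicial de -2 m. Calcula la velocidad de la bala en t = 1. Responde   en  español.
Para resolver esto, necesitamos tomar 1 derivada de nuestra ecuación de la posición x(t) = -5·t^6 + 3·t^4 + 4·t^2 + 4. Tomando d/dt de x(t), encontramos v(t) = -30·t^5 + 12·t^3 + 8·t. Usando v(t) = -30·t^5 + 12·t^3 + 8·t y sustituyendo t = 1, encontramos v = -10.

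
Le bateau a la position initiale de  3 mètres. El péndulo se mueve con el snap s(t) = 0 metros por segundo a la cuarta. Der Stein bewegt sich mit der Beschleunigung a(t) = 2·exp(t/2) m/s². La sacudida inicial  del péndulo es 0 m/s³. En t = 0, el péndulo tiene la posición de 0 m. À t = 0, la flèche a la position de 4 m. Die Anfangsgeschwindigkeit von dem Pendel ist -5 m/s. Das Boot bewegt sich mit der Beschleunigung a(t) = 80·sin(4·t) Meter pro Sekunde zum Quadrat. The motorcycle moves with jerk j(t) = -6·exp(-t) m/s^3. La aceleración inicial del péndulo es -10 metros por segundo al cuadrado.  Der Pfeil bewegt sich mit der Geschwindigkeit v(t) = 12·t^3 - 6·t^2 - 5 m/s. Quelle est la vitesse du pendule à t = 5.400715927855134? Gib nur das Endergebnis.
À t = 5.400715927855134, v = -59.0071592785513.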